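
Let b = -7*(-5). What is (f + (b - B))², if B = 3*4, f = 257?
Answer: 78400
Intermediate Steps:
b = 35
B = 12
(f + (b - B))² = (257 + (35 - 1*12))² = (257 + (35 - 12))² = (257 + 23)² = 280² = 78400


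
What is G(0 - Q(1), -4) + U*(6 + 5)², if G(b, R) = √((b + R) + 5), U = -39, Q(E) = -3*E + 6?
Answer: -4719 + I*√2 ≈ -4719.0 + 1.4142*I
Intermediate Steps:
Q(E) = 6 - 3*E
G(b, R) = √(5 + R + b) (G(b, R) = √((R + b) + 5) = √(5 + R + b))
G(0 - Q(1), -4) + U*(6 + 5)² = √(5 - 4 + (0 - (6 - 3*1))) - 39*(6 + 5)² = √(5 - 4 + (0 - (6 - 3))) - 39*11² = √(5 - 4 + (0 - 1*3)) - 39*121 = √(5 - 4 + (0 - 3)) - 4719 = √(5 - 4 - 3) - 4719 = √(-2) - 4719 = I*√2 - 4719 = -4719 + I*√2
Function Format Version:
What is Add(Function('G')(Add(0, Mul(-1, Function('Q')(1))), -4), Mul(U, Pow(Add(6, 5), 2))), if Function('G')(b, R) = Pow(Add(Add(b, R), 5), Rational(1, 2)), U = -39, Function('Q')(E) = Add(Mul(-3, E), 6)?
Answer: Add(-4719, Mul(I, Pow(2, Rational(1, 2)))) ≈ Add(-4719.0, Mul(1.4142, I))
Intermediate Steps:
Function('Q')(E) = Add(6, Mul(-3, E))
Function('G')(b, R) = Pow(Add(5, R, b), Rational(1, 2)) (Function('G')(b, R) = Pow(Add(Add(R, b), 5), Rational(1, 2)) = Pow(Add(5, R, b), Rational(1, 2)))
Add(Function('G')(Add(0, Mul(-1, Function('Q')(1))), -4), Mul(U, Pow(Add(6, 5), 2))) = Add(Pow(Add(5, -4, Add(0, Mul(-1, Add(6, Mul(-3, 1))))), Rational(1, 2)), Mul(-39, Pow(Add(6, 5), 2))) = Add(Pow(Add(5, -4, Add(0, Mul(-1, Add(6, -3)))), Rational(1, 2)), Mul(-39, Pow(11, 2))) = Add(Pow(Add(5, -4, Add(0, Mul(-1, 3))), Rational(1, 2)), Mul(-39, 121)) = Add(Pow(Add(5, -4, Add(0, -3)), Rational(1, 2)), -4719) = Add(Pow(Add(5, -4, -3), Rational(1, 2)), -4719) = Add(Pow(-2, Rational(1, 2)), -4719) = Add(Mul(I, Pow(2, Rational(1, 2))), -4719) = Add(-4719, Mul(I, Pow(2, Rational(1, 2))))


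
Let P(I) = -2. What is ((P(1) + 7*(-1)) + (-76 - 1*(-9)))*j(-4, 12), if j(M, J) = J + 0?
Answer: -912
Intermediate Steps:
j(M, J) = J
((P(1) + 7*(-1)) + (-76 - 1*(-9)))*j(-4, 12) = ((-2 + 7*(-1)) + (-76 - 1*(-9)))*12 = ((-2 - 7) + (-76 + 9))*12 = (-9 - 67)*12 = -76*12 = -912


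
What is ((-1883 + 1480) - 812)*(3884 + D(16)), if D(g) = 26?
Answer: -4750650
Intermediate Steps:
((-1883 + 1480) - 812)*(3884 + D(16)) = ((-1883 + 1480) - 812)*(3884 + 26) = (-403 - 812)*3910 = -1215*3910 = -4750650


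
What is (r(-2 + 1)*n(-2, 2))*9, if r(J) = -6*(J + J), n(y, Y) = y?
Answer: -216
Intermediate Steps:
r(J) = -12*J
(r(-2 + 1)*n(-2, 2))*9 = (-12*(-2 + 1)*(-2))*9 = (-12*(-1)*(-2))*9 = (12*(-2))*9 = -24*9 = -216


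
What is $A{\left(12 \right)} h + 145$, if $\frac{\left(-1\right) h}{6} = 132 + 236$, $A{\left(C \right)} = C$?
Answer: $-26351$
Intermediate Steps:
$h = -2208$ ($h = - 6 \left(132 + 236\right) = \left(-6\right) 368 = -2208$)
$A{\left(12 \right)} h + 145 = 12 \left(-2208\right) + 145 = -26496 + 145 = -26351$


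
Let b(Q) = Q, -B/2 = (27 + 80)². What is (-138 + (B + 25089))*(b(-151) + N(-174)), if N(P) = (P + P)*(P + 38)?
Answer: 96854381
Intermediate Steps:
B = -22898 (B = -2*(27 + 80)² = -2*107² = -2*11449 = -22898)
N(P) = 2*P*(38 + P) (N(P) = (2*P)*(38 + P) = 2*P*(38 + P))
(-138 + (B + 25089))*(b(-151) + N(-174)) = (-138 + (-22898 + 25089))*(-151 + 2*(-174)*(38 - 174)) = (-138 + 2191)*(-151 + 2*(-174)*(-136)) = 2053*(-151 + 47328) = 2053*47177 = 96854381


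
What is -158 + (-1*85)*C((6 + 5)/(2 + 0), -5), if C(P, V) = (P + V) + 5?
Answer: -1251/2 ≈ -625.50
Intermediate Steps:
C(P, V) = 5 + P + V
-158 + (-1*85)*C((6 + 5)/(2 + 0), -5) = -158 + (-1*85)*(5 + (6 + 5)/(2 + 0) - 5) = -158 - 85*(5 + 11/2 - 5) = -158 - 85*11/2 = -158 - 935/2 = -1251/2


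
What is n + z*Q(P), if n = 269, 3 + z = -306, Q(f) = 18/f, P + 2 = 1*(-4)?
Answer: 1196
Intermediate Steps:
P = -6 (P = -2 + 1*(-4) = -2 - 4 = -6)
z = -309 (z = -3 - 306 = -309)
n + z*Q(P) = 269 - 5562/(-6) = 269 - 5562*(-1)/6 = 269 - 309*(-3) = 269 + 927 = 1196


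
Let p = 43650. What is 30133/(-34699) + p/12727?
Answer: 1131108659/441614173 ≈ 2.5613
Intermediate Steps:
30133/(-34699) + p/12727 = 30133/(-34699) + 43650/12727 = 30133*(-1/34699) + 43650*(1/12727) = -30133/34699 + 43650/12727 = 1131108659/441614173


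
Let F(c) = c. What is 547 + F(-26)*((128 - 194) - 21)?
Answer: 2809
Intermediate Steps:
547 + F(-26)*((128 - 194) - 21) = 547 - 26*((128 - 194) - 21) = 547 - 26*(-66 - 21) = 547 - 26*(-87) = 547 + 2262 = 2809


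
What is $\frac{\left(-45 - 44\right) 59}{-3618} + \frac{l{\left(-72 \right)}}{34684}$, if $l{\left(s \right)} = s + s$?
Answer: $\frac{45401173}{31371678} \approx 1.4472$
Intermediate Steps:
$l{\left(s \right)} = 2 s$
$\frac{\left(-45 - 44\right) 59}{-3618} + \frac{l{\left(-72 \right)}}{34684} = \frac{\left(-45 - 44\right) 59}{-3618} + \frac{2 \left(-72\right)}{34684} = \left(-45 - 44\right) 59 \left(- \frac{1}{3618}\right) - \frac{36}{8671} = \left(-89\right) 59 \left(- \frac{1}{3618}\right) - \frac{36}{8671} = \left(-5251\right) \left(- \frac{1}{3618}\right) - \frac{36}{8671} = \frac{5251}{3618} - \frac{36}{8671} = \frac{45401173}{31371678}$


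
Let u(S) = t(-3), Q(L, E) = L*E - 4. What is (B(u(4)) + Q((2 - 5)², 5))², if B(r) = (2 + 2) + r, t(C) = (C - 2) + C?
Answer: 1369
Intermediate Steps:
t(C) = -2 + 2*C (t(C) = (-2 + C) + C = -2 + 2*C)
Q(L, E) = -4 + E*L (Q(L, E) = E*L - 4 = -4 + E*L)
u(S) = -8 (u(S) = -2 + 2*(-3) = -2 - 6 = -8)
B(r) = 4 + r
(B(u(4)) + Q((2 - 5)², 5))² = ((4 - 8) + (-4 + 5*(2 - 5)²))² = (-4 + (-4 + 5*(-3)²))² = (-4 + (-4 + 5*9))² = (-4 + (-4 + 45))² = (-4 + 41)² = 37² = 1369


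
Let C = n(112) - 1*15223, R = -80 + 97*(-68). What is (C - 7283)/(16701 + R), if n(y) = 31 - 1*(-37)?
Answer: -22438/10025 ≈ -2.2382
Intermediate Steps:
n(y) = 68 (n(y) = 31 + 37 = 68)
R = -6676 (R = -80 - 6596 = -6676)
C = -15155 (C = 68 - 1*15223 = 68 - 15223 = -15155)
(C - 7283)/(16701 + R) = (-15155 - 7283)/(16701 - 6676) = -22438/10025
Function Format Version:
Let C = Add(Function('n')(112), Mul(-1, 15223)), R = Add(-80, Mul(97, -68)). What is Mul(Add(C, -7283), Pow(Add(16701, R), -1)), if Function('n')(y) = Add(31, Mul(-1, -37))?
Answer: Rational(-22438, 10025) ≈ -2.2382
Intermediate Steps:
Function('n')(y) = 68 (Function('n')(y) = Add(31, 37) = 68)
R = -6676 (R = Add(-80, -6596) = -6676)
C = -15155 (C = Add(68, Mul(-1, 15223)) = Add(68, -15223) = -15155)
Mul(Add(C, -7283), Pow(Add(16701, R), -1)) = Mul(Add(-15155, -7283), Pow(Add(16701, -6676), -1)) = Mul(-22438, Pow(10025, -1)) = Mul(-22438, Rational(1, 10025)) = Rational(-22438, 10025)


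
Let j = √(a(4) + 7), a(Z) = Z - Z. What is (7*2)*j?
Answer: 14*√7 ≈ 37.041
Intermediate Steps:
a(Z) = 0
j = √7 (j = √(0 + 7) = √7 ≈ 2.6458)
(7*2)*j = (7*2)*√7 = 14*√7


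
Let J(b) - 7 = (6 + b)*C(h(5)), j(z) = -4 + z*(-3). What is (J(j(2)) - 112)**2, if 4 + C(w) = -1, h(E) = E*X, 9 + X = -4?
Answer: 7225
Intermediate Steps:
X = -13 (X = -9 - 4 = -13)
h(E) = -13*E (h(E) = E*(-13) = -13*E)
C(w) = -5 (C(w) = -4 - 1 = -5)
j(z) = -4 - 3*z
J(b) = -23 - 5*b (J(b) = 7 + (6 + b)*(-5) = 7 + (-30 - 5*b) = -23 - 5*b)
(J(j(2)) - 112)**2 = ((-23 - 5*(-4 - 3*2)) - 112)**2 = ((-23 - 5*(-4 - 6)) - 112)**2 = ((-23 - 5*(-10)) - 112)**2 = ((-23 + 50) - 112)**2 = (27 - 112)**2 = (-85)**2 = 7225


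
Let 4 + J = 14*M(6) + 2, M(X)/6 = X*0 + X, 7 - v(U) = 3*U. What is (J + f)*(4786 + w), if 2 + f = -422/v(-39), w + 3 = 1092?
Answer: 180885375/62 ≈ 2.9175e+6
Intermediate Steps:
v(U) = 7 - 3*U
w = 1089 (w = -3 + 1092 = 1089)
f = -335/62 (f = -2 - 422/(7 - 3*(-39)) = -2 - 422/(7 + 117) = -2 - 422/124 = -2 - 422*1/124 = -2 - 211/62 = -335/62 ≈ -5.4032)
M(X) = 6*X (M(X) = 6*(X*0 + X) = 6*(0 + X) = 6*X)
J = 502 (J = -4 + (14*(6*6) + 2) = -4 + (14*36 + 2) = -4 + (504 + 2) = -4 + 506 = 502)
(J + f)*(4786 + w) = (502 - 335/62)*(4786 + 1089) = (30789/62)*5875 = 180885375/62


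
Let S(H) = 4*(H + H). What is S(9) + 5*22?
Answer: 182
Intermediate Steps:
S(H) = 8*H (S(H) = 4*(2*H) = 8*H)
S(9) + 5*22 = 8*9 + 5*22 = 72 + 110 = 182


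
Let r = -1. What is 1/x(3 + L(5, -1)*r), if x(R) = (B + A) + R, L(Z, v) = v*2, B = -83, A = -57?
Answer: -1/135 ≈ -0.0074074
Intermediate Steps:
L(Z, v) = 2*v
x(R) = -140 + R (x(R) = (-83 - 57) + R = -140 + R)
1/x(3 + L(5, -1)*r) = 1/(-140 + (3 + (2*(-1))*(-1))) = 1/(-140 + (3 - 2*(-1))) = 1/(-140 + (3 + 2)) = 1/(-140 + 5) = 1/(-135) = -1/135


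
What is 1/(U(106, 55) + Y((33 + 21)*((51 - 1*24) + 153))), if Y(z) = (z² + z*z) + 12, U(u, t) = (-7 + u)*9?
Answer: 1/188957703 ≈ 5.2922e-9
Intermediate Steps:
U(u, t) = -63 + 9*u
Y(z) = 12 + 2*z² (Y(z) = (z² + z²) + 12 = 2*z² + 12 = 12 + 2*z²)
1/(U(106, 55) + Y((33 + 21)*((51 - 1*24) + 153))) = 1/((-63 + 9*106) + (12 + 2*((33 + 21)*((51 - 1*24) + 153))²)) = 1/((-63 + 954) + (12 + 2*(54*((51 - 24) + 153))²)) = 1/(891 + (12 + 2*(54*(27 + 153))²)) = 1/(891 + (12 + 2*(54*180)²)) = 1/(891 + (12 + 2*9720²)) = 1/(891 + (12 + 2*94478400)) = 1/(891 + (12 + 188956800)) = 1/(891 + 188956812) = 1/188957703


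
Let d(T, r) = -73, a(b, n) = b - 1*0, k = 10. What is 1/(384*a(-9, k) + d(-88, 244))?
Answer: -1/3529 ≈ -0.00028337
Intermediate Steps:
a(b, n) = b (a(b, n) = b + 0 = b)
1/(384*a(-9, k) + d(-88, 244)) = 1/(384*(-9) - 73) = 1/(-3456 - 73) = 1/(-3529) = -1/3529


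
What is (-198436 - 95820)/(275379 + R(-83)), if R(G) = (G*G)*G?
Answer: 36782/37051 ≈ 0.99274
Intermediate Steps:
R(G) = G³ (R(G) = G²*G = G³)
(-198436 - 95820)/(275379 + R(-83)) = (-198436 - 95820)/(275379 + (-83)³) = -294256/(275379 - 571787) = -294256/(-296408) = -294256*(-1/296408) = 36782/37051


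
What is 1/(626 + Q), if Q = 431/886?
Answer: 886/555067 ≈ 0.0015962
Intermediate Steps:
Q = 431/886 (Q = 431*(1/886) = 431/886 ≈ 0.48646)
1/(626 + Q) = 1/(626 + 431/886) = 1/(555067/886) = 886/555067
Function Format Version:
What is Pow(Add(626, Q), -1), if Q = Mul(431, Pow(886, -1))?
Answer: Rational(886, 555067) ≈ 0.0015962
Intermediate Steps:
Q = Rational(431, 886) (Q = Mul(431, Rational(1, 886)) = Rational(431, 886) ≈ 0.48646)
Pow(Add(626, Q), -1) = Pow(Add(626, Rational(431, 886)), -1) = Pow(Rational(555067, 886), -1) = Rational(886, 555067)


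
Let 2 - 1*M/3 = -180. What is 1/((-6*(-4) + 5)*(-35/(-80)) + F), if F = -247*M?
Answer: -16/2157589 ≈ -7.4157e-6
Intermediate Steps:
M = 546 (M = 6 - 3*(-180) = 6 + 540 = 546)
F = -134862 (F = -247*546 = -134862)
1/((-6*(-4) + 5)*(-35/(-80)) + F) = 1/((-6*(-4) + 5)*(-35/(-80)) - 134862) = 1/((24 + 5)*(-35*(-1/80)) - 134862) = 1/(29*(7/16) - 134862) = 1/(203/16 - 134862) = 1/(-2157589/16) = -16/2157589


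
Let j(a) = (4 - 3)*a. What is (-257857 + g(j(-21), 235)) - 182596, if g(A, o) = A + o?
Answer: -440239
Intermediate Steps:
j(a) = a (j(a) = 1*a = a)
(-257857 + g(j(-21), 235)) - 182596 = (-257857 + (-21 + 235)) - 182596 = (-257857 + 214) - 182596 = -257643 - 182596 = -440239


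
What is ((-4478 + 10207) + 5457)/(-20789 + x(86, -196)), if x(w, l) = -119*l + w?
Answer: 11186/2621 ≈ 4.2678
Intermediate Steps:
x(w, l) = w - 119*l
((-4478 + 10207) + 5457)/(-20789 + x(86, -196)) = ((-4478 + 10207) + 5457)/(-20789 + (86 - 119*(-196))) = (5729 + 5457)/(-20789 + (86 + 23324)) = 11186/(-20789 + 23410) = 11186/2621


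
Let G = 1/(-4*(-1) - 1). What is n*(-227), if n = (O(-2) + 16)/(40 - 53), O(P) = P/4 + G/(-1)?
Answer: 1589/6 ≈ 264.83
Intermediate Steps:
G = ⅓ (G = 1/(4 - 1) = 1/3 = ⅓ ≈ 0.33333)
O(P) = -⅓ + P/4 (O(P) = P/4 + (⅓)/(-1) = P*(¼) + (⅓)*(-1) = P/4 - ⅓ = -⅓ + P/4)
n = -7/6 (n = ((-⅓ + (¼)*(-2)) + 16)/(40 - 53) = ((-⅓ - ½) + 16)/(-13) = (-⅚ + 16)*(-1/13) = (91/6)*(-1/13) = -7/6 ≈ -1.1667)
n*(-227) = -7/6*(-227) = 1589/6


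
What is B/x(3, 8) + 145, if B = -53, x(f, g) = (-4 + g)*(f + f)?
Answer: 3427/24 ≈ 142.79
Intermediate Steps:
x(f, g) = 2*f*(-4 + g) (x(f, g) = (-4 + g)*(2*f) = 2*f*(-4 + g))
B/x(3, 8) + 145 = -53/(2*3*(-4 + 8)) + 145 = -53/(2*3*4) + 145 = -53/24 + 145 = 3427/24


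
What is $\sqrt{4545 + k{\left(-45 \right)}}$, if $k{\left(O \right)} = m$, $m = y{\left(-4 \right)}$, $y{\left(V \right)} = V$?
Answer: $\sqrt{4541} \approx 67.387$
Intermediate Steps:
$m = -4$
$k{\left(O \right)} = -4$
$\sqrt{4545 + k{\left(-45 \right)}} = \sqrt{4545 - 4} = \sqrt{4541}$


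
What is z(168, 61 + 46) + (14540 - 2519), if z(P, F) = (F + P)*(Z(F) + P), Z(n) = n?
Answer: 87646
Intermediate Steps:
z(P, F) = (F + P)**2 (z(P, F) = (F + P)*(F + P) = (F + P)**2)
z(168, 61 + 46) + (14540 - 2519) = ((61 + 46)**2 + 168**2 + 2*(61 + 46)*168) + (14540 - 2519) = (107**2 + 28224 + 2*107*168) + 12021 = (11449 + 28224 + 35952) + 12021 = 75625 + 12021 = 87646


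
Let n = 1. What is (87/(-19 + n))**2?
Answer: 841/36 ≈ 23.361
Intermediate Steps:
(87/(-19 + n))**2 = (87/(-19 + 1))**2 = (87/(-18))**2 = (87*(-1/18))**2 = (-29/6)**2 = 841/36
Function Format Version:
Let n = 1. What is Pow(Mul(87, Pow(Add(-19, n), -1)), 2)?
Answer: Rational(841, 36) ≈ 23.361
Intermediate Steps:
Pow(Mul(87, Pow(Add(-19, n), -1)), 2) = Pow(Mul(87, Pow(Add(-19, 1), -1)), 2) = Pow(Mul(87, Pow(-18, -1)), 2) = Pow(Mul(87, Rational(-1, 18)), 2) = Pow(Rational(-29, 6), 2) = Rational(841, 36)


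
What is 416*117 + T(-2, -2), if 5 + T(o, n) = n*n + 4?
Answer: 48675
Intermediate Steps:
T(o, n) = -1 + n² (T(o, n) = -5 + (n*n + 4) = -5 + (n² + 4) = -5 + (4 + n²) = -1 + n²)
416*117 + T(-2, -2) = 416*117 + (-1 + (-2)²) = 48672 + (-1 + 4) = 48672 + 3 = 48675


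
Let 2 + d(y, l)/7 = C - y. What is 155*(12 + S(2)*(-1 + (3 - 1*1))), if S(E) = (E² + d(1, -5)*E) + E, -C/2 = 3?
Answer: -16740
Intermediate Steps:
C = -6 (C = -2*3 = -6)
d(y, l) = -56 - 7*y (d(y, l) = -14 + 7*(-6 - y) = -14 + (-42 - 7*y) = -56 - 7*y)
S(E) = E² - 62*E (S(E) = (E² + (-56 - 7*1)*E) + E = (E² + (-56 - 7)*E) + E = (E² - 63*E) + E = E² - 62*E)
155*(12 + S(2)*(-1 + (3 - 1*1))) = 155*(12 + (2*(-62 + 2))*(-1 + (3 - 1*1))) = 155*(12 + (2*(-60))*(-1 + (3 - 1))) = 155*(12 - 120*(-1 + 2)) = 155*(12 - 120*1) = 155*(12 - 120) = 155*(-108) = -16740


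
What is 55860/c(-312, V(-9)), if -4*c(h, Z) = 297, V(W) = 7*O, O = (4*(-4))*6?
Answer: -74480/99 ≈ -752.32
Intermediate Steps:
O = -96 (O = -16*6 = -96)
V(W) = -672 (V(W) = 7*(-96) = -672)
c(h, Z) = -297/4 (c(h, Z) = -1/4*297 = -297/4)
55860/c(-312, V(-9)) = 55860/(-297/4) = 55860*(-4/297) = -74480/99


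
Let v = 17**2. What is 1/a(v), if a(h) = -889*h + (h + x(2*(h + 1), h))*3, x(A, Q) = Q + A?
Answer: -1/253447 ≈ -3.9456e-6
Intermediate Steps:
x(A, Q) = A + Q
v = 289
a(h) = 6 - 877*h (a(h) = -889*h + (h + (2*(h + 1) + h))*3 = -889*h + (h + (2*(1 + h) + h))*3 = -889*h + (h + ((2 + 2*h) + h))*3 = -889*h + (h + (2 + 3*h))*3 = -889*h + (2 + 4*h)*3 = -889*h + (6 + 12*h) = 6 - 877*h)
1/a(v) = 1/(6 - 877*289) = 1/(6 - 253453) = 1/(-253447) = -1/253447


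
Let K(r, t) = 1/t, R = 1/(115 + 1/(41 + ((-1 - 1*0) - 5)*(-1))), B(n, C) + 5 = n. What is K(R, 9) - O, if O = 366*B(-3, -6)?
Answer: 26353/9 ≈ 2928.1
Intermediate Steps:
B(n, C) = -5 + n
R = 47/5406 (R = 1/(115 + 1/(41 + ((-1 + 0) - 5)*(-1))) = 1/(115 + 1/(41 + (-1 - 5)*(-1))) = 1/(115 + 1/(41 - 6*(-1))) = 1/(115 + 1/(41 + 6)) = 1/(115 + 1/47) = 1/(5406/47) = 47/5406 ≈ 0.0086940)
O = -2928 (O = 366*(-5 - 3) = 366*(-8) = -2928)
K(R, 9) - O = 1/9 - 1*(-2928) = 1/9 + 2928 = 26353/9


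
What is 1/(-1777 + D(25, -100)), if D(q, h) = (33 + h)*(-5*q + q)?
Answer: 1/4923 ≈ 0.00020313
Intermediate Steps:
D(q, h) = -4*q*(33 + h) (D(q, h) = (33 + h)*(-4*q) = -4*q*(33 + h))
1/(-1777 + D(25, -100)) = 1/(-1777 - 4*25*(33 - 100)) = 1/(-1777 - 4*25*(-67)) = 1/(-1777 + 6700) = 1/4923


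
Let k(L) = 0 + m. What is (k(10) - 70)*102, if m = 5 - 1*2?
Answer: -6834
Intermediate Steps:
m = 3 (m = 5 - 2 = 3)
k(L) = 3 (k(L) = 0 + 3 = 3)
(k(10) - 70)*102 = (3 - 70)*102 = -67*102 = -6834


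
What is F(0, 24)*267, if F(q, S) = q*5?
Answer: 0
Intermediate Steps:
F(q, S) = 5*q
F(0, 24)*267 = (5*0)*267 = 0*267 = 0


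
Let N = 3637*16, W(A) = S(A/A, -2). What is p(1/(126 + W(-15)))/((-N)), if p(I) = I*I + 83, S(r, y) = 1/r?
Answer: -334677/234644692 ≈ -0.0014263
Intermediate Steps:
W(A) = 1 (W(A) = 1/(A/A) = 1/1 = 1)
N = 58192
p(I) = 83 + I² (p(I) = I² + 83 = 83 + I²)
p(1/(126 + W(-15)))/((-N)) = (83 + (1/(126 + 1))²)/((-1*58192)) = (83 + (1/127)²)/(-58192) = (83 + (1/127)²)*(-1/58192) = (83 + 1/16129)*(-1/58192) = (1338708/16129)*(-1/58192) = -334677/234644692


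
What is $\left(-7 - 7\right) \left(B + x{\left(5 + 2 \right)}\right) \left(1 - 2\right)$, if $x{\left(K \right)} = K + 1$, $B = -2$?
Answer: $84$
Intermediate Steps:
$x{\left(K \right)} = 1 + K$
$\left(-7 - 7\right) \left(B + x{\left(5 + 2 \right)}\right) \left(1 - 2\right) = \left(-7 - 7\right) \left(-2 + \left(1 + \left(5 + 2\right)\right)\right) \left(1 - 2\right) = - 14 \left(-2 + \left(1 + 7\right)\right) \left(-1\right) = - 14 \left(-2 + 8\right) \left(-1\right) = - 14 \cdot 6 \left(-1\right) = \left(-14\right) \left(-6\right) = 84$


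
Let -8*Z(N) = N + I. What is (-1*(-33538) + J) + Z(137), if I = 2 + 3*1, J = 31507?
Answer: 260109/4 ≈ 65027.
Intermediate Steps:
I = 5 (I = 2 + 3 = 5)
Z(N) = -5/8 - N/8 (Z(N) = -(N + 5)/8 = -(5 + N)/8 = -5/8 - N/8)
(-1*(-33538) + J) + Z(137) = (-1*(-33538) + 31507) + (-5/8 - 1/8*137) = (33538 + 31507) + (-5/8 - 137/8) = 65045 - 71/4 = 260109/4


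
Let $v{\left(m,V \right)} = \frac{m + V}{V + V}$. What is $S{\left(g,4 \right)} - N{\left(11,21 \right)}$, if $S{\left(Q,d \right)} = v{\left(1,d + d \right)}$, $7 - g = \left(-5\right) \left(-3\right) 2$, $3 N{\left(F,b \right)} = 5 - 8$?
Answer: $\frac{25}{16} \approx 1.5625$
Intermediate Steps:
$v{\left(m,V \right)} = \frac{V + m}{2 V}$
$N{\left(F,b \right)} = -1$ ($N{\left(F,b \right)} = \frac{5 - 8}{3} = \frac{1}{3} \left(-3\right) = -1$)
$g = -23$ ($g = 7 - \left(-5\right) \left(-3\right) 2 = 7 - 15 \cdot 2 = 7 - 30 = -23$)
$S{\left(Q,d \right)} = \frac{1 + 2 d}{4 d}$ ($S{\left(Q,d \right)} = \frac{\left(d + d\right) + 1}{2 \left(d + d\right)} = \frac{2 d + 1}{2 \cdot 2 d} = \frac{\frac{1}{2 d} \left(1 + 2 d\right)}{2} = \frac{1 + 2 d}{4 d}$)
$S{\left(g,4 \right)} - N{\left(11,21 \right)} = \frac{1 + 2 \cdot 4}{4 \cdot 4} - -1 = \frac{1}{4} \cdot \frac{1}{4} \left(1 + 8\right) + 1 = \frac{1}{4} \cdot \frac{1}{4} \cdot 9 + 1 = \frac{9}{16} + 1 = \frac{25}{16}$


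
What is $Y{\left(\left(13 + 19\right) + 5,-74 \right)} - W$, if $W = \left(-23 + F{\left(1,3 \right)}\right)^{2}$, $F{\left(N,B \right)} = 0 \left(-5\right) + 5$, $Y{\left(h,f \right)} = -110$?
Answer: $-434$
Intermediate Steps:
$F{\left(N,B \right)} = 5$ ($F{\left(N,B \right)} = 0 + 5 = 5$)
$W = 324$ ($W = \left(-23 + 5\right)^{2} = \left(-18\right)^{2} = 324$)
$Y{\left(\left(13 + 19\right) + 5,-74 \right)} - W = -110 - 324 = -434$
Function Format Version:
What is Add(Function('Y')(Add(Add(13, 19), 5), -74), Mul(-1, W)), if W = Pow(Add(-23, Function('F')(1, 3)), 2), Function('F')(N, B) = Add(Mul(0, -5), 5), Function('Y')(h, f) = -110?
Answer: -434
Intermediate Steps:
Function('F')(N, B) = 5 (Function('F')(N, B) = Add(0, 5) = 5)
W = 324 (W = Pow(Add(-23, 5), 2) = Pow(-18, 2) = 324)
Add(Function('Y')(Add(Add(13, 19), 5), -74), Mul(-1, W)) = Add(-110, Mul(-1, 324)) = Add(-110, -324) = -434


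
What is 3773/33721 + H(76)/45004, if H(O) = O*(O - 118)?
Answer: 15540665/379394971 ≈ 0.040962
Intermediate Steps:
H(O) = O*(-118 + O)
3773/33721 + H(76)/45004 = 3773/33721 + (76*(-118 + 76))/45004 = 3773*(1/33721) + (76*(-42))*(1/45004) = 3773/33721 - 3192*1/45004 = 3773/33721 - 798/11251 = 15540665/379394971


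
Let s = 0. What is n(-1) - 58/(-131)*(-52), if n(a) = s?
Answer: -3016/131 ≈ -23.023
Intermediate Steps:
n(a) = 0
n(-1) - 58/(-131)*(-52) = 0 - 58/(-131)*(-52) = 0 - 58*(-1/131)*(-52) = 0 + (58/131)*(-52) = 0 - 3016/131 = -3016/131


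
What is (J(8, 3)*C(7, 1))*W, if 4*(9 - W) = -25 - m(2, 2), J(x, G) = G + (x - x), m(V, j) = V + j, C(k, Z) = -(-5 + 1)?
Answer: 195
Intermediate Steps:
C(k, Z) = 4 (C(k, Z) = -1*(-4) = 4)
J(x, G) = G (J(x, G) = G + 0 = G)
W = 65/4 (W = 9 - (-25 - (2 + 2))/4 = 9 - (-25 - 1*4)/4 = 9 - (-25 - 4)/4 = 9 - ¼*(-29) = 9 + 29/4 = 65/4 ≈ 16.250)
(J(8, 3)*C(7, 1))*W = (3*4)*(65/4) = 12*(65/4) = 195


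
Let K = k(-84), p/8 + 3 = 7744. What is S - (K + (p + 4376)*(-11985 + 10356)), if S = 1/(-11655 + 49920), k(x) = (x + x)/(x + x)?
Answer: 4132972611976/38265 ≈ 1.0801e+8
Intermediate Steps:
p = 61928 (p = -24 + 8*7744 = -24 + 61952 = 61928)
k(x) = 1 (k(x) = (2*x)/((2*x)) = (2*x)*(1/(2*x)) = 1)
K = 1
S = 1/38265 ≈ 2.6134e-5
S - (K + (p + 4376)*(-11985 + 10356)) = 1/38265 - (1 + (61928 + 4376)*(-11985 + 10356)) = 1/38265 - (1 + 66304*(-1629)) = 1/38265 - (1 - 108009216) = 1/38265 - 1*(-108009215) = 1/38265 + 108009215 = 4132972611976/38265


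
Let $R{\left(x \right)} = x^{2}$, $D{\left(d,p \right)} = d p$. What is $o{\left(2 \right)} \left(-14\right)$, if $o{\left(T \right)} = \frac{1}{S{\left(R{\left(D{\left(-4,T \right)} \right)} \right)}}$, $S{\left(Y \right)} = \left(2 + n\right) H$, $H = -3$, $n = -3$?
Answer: $- \frac{14}{3} \approx -4.6667$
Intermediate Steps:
$S{\left(Y \right)} = 3$ ($S{\left(Y \right)} = \left(2 - 3\right) \left(-3\right) = \left(-1\right) \left(-3\right) = 3$)
$o{\left(T \right)} = \frac{1}{3}$
$o{\left(2 \right)} \left(-14\right) = \frac{1}{3} \left(-14\right) = - \frac{14}{3}$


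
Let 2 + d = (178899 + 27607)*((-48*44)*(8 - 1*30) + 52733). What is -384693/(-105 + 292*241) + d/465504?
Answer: 14991923506003/340724683 ≈ 44000.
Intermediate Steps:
d = 20484775680 (d = -2 + (178899 + 27607)*((-48*44)*(8 - 1*30) + 52733) = -2 + 206506*(-2112*(8 - 30) + 52733) = -2 + 206506*(-2112*(-22) + 52733) = -2 + 206506*(46464 + 52733) = -2 + 206506*99197 = -2 + 20484775682 = 20484775680)
-384693/(-105 + 292*241) + d/465504 = -384693/(-105 + 292*241) + 20484775680/465504 = -384693/(-105 + 70372) + 20484775680*(1/465504) = -384693/70267 + 213383080/4849 = 14991923506003/340724683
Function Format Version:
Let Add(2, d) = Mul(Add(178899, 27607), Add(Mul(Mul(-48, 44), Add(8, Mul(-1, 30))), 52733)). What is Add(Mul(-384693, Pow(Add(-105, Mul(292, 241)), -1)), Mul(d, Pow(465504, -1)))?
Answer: Rational(14991923506003, 340724683) ≈ 44000.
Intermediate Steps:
d = 20484775680 (d = Add(-2, Mul(Add(178899, 27607), Add(Mul(Mul(-48, 44), Add(8, Mul(-1, 30))), 52733))) = Add(-2, Mul(206506, Add(Mul(-2112, Add(8, -30)), 52733))) = Add(-2, Mul(206506, Add(Mul(-2112, -22), 52733))) = Add(-2, Mul(206506, Add(46464, 52733))) = Add(-2, Mul(206506, 99197)) = Add(-2, 20484775682) = 20484775680)
Add(Mul(-384693, Pow(Add(-105, Mul(292, 241)), -1)), Mul(d, Pow(465504, -1))) = Add(Mul(-384693, Pow(Add(-105, Mul(292, 241)), -1)), Mul(20484775680, Pow(465504, -1))) = Add(Mul(-384693, Pow(Add(-105, 70372), -1)), Mul(20484775680, Rational(1, 465504))) = Add(Mul(-384693, Pow(70267, -1)), Rational(213383080, 4849)) = Add(Mul(-384693, Rational(1, 70267)), Rational(213383080, 4849)) = Add(Rational(-384693, 70267), Rational(213383080, 4849)) = Rational(14991923506003, 340724683)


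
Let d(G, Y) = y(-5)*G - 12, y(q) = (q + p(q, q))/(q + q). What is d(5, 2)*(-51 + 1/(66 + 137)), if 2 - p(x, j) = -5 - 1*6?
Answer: 165632/203 ≈ 815.92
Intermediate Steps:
p(x, j) = 13 (p(x, j) = 2 - (-5 - 1*6) = 2 - (-5 - 6) = 2 - 1*(-11) = 2 + 11 = 13)
y(q) = (13 + q)/(2*q) (y(q) = (q + 13)/(q + q) = (13 + q)/((2*q)) = (13 + q)*(1/(2*q)) = (13 + q)/(2*q))
d(G, Y) = -12 - 4*G/5 (d(G, Y) = ((1/2)*(13 - 5)/(-5))*G - 12 = ((1/2)*(-1/5)*8)*G - 12 = -4*G/5 - 12 = -12 - 4*G/5)
d(5, 2)*(-51 + 1/(66 + 137)) = (-12 - 4/5*5)*(-51 + 1/(66 + 137)) = (-12 - 4)*(-51 + 1/203) = -16*(-51 + 1/203) = -16*(-10352/203) = 165632/203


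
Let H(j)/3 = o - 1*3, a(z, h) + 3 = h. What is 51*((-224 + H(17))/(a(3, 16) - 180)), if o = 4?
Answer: 11271/167 ≈ 67.491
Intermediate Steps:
a(z, h) = -3 + h
H(j) = 3 (H(j) = 3*(4 - 1*3) = 3*(4 - 3) = 3*1 = 3)
51*((-224 + H(17))/(a(3, 16) - 180)) = 51*((-224 + 3)/((-3 + 16) - 180)) = 51*(-221/(13 - 180)) = 51*(-221/(-167)) = 51*(-221*(-1/167)) = 51*(221/167) = 11271/167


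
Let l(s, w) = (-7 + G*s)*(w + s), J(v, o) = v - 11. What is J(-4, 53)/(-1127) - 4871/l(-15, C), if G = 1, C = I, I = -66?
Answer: -5462887/2008314 ≈ -2.7201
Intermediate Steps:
C = -66
J(v, o) = -11 + v
l(s, w) = (-7 + s)*(s + w) (l(s, w) = (-7 + 1*s)*(w + s) = (-7 + s)*(s + w))
J(-4, 53)/(-1127) - 4871/l(-15, C) = (-11 - 4)/(-1127) - 4871/((-15)² - 7*(-15) - 7*(-66) - 15*(-66)) = -15*(-1/1127) - 4871/(225 + 105 + 462 + 990) = 15/1127 - 4871/1782 = -5462887/2008314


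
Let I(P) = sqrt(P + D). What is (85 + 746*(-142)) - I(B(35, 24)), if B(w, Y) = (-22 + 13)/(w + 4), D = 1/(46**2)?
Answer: -105847 - I*sqrt(82355)/598 ≈ -1.0585e+5 - 0.47989*I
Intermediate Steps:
D = 1/2116 ≈ 0.00047259
B(w, Y) = -9/(4 + w)
I(P) = sqrt(1/2116 + P) (I(P) = sqrt(P + 1/2116) = sqrt(1/2116 + P))
(85 + 746*(-142)) - I(B(35, 24)) = (85 + 746*(-142)) - sqrt(1 + 2116*(-9/(4 + 35)))/46 = (85 - 105932) - sqrt(1 + 2116*(-9/39))/46 = -105847 - sqrt(1 + 2116*(-9*1/39))/46 = -105847 - sqrt(1 + 2116*(-3/13))/46 = -105847 - sqrt(1 - 6348/13)/46 = -105847 - sqrt(-6335/13)/46 = -105847 - I*sqrt(82355)/13/46 = -105847 - I*sqrt(82355)/598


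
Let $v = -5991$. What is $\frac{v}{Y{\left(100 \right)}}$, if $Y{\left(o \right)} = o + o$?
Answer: $- \frac{5991}{200} \approx -29.955$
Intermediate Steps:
$Y{\left(o \right)} = 2 o$
$\frac{v}{Y{\left(100 \right)}} = - \frac{5991}{2 \cdot 100} = - \frac{5991}{200}$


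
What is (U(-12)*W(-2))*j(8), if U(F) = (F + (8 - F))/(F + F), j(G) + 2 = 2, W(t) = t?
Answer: 0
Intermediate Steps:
j(G) = 0 (j(G) = -2 + 2 = 0)
U(F) = 4/F (U(F) = 8/((2*F)) = 8*(1/(2*F)) = 4/F)
(U(-12)*W(-2))*j(8) = ((4/(-12))*(-2))*0 = ((4*(-1/12))*(-2))*0 = -1/3*(-2)*0 = (2/3)*0 = 0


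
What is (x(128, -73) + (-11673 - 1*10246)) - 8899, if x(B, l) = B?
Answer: -30690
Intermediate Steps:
(x(128, -73) + (-11673 - 1*10246)) - 8899 = (128 + (-11673 - 1*10246)) - 8899 = (128 + (-11673 - 10246)) - 8899 = (128 - 21919) - 8899 = -21791 - 8899 = -30690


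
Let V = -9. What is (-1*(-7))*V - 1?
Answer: -64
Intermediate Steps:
(-1*(-7))*V - 1 = -1*(-7)*(-9) - 1 = 7*(-9) - 1 = -63 - 1 = -64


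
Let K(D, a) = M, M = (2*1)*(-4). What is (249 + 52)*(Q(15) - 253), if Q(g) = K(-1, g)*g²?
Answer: -617953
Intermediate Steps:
M = -8 (M = 2*(-4) = -8)
K(D, a) = -8
Q(g) = -8*g²
(249 + 52)*(Q(15) - 253) = (249 + 52)*(-8*15² - 253) = 301*(-8*225 - 253) = 301*(-1800 - 253) = 301*(-2053) = -617953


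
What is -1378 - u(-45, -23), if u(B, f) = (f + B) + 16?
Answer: -1326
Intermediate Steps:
u(B, f) = 16 + B + f (u(B, f) = (B + f) + 16 = 16 + B + f)
-1378 - u(-45, -23) = -1378 - (16 - 45 - 23) = -1378 - 1*(-52) = -1378 + 52 = -1326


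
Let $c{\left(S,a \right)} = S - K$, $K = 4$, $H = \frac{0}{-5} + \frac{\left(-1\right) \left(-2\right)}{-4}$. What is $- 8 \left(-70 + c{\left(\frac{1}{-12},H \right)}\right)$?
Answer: $\frac{1778}{3} \approx 592.67$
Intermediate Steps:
$H = - \frac{1}{2}$ ($H = 0 \left(- \frac{1}{5}\right) + 2 \left(- \frac{1}{4}\right) = 0 - \frac{1}{2} = - \frac{1}{2} \approx -0.5$)
$c{\left(S,a \right)} = -4 + S$ ($c{\left(S,a \right)} = S - 4 = -4 + S$)
$- 8 \left(-70 + c{\left(\frac{1}{-12},H \right)}\right) = - 8 \left(-70 - \left(4 - \frac{1}{-12}\right)\right) = - 8 \left(-70 - \frac{49}{12}\right) = \left(-8\right) \left(- \frac{889}{12}\right) = \frac{1778}{3}$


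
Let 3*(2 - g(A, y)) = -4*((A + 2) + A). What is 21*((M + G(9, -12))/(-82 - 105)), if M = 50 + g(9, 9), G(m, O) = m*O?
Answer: 56/17 ≈ 3.2941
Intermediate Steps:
g(A, y) = 14/3 + 8*A/3 (g(A, y) = 2 - (-4)*((A + 2) + A)/3 = 2 - (-4)*((2 + A) + A)/3 = 2 - (-4)*(2 + 2*A)/3 = 2 - (-8 - 8*A)/3 = 2 + (8/3 + 8*A/3) = 14/3 + 8*A/3)
G(m, O) = O*m
M = 236/3 (M = 50 + (14/3 + (8/3)*9) = 50 + (14/3 + 24) = 50 + 86/3 = 236/3 ≈ 78.667)
21*((M + G(9, -12))/(-82 - 105)) = 21*((236/3 - 12*9)/(-82 - 105)) = 21*((236/3 - 108)/(-187)) = 21*(-88/3*(-1/187)) = 21*(8/51) = 56/17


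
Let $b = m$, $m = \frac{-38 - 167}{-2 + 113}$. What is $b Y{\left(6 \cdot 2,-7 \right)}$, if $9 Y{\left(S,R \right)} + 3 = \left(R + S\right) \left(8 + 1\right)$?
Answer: $- \frac{2870}{333} \approx -8.6186$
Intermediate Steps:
$Y{\left(S,R \right)} = - \frac{1}{3} + R + S$ ($Y{\left(S,R \right)} = - \frac{1}{3} + \frac{\left(R + S\right) \left(8 + 1\right)}{9} = - \frac{1}{3} + \frac{\left(R + S\right) 9}{9} = - \frac{1}{3} + \frac{9 R + 9 S}{9} = - \frac{1}{3} + \left(R + S\right) = - \frac{1}{3} + R + S$)
$m = - \frac{205}{111} \approx -1.8468$
$b = - \frac{205}{111} \approx -1.8468$
$b Y{\left(6 \cdot 2,-7 \right)} = - \frac{205 \left(- \frac{1}{3} - 7 + 6 \cdot 2\right)}{111} = - \frac{205 \left(- \frac{1}{3} - 7 + 12\right)}{111} = \left(- \frac{205}{111}\right) \frac{14}{3} = - \frac{2870}{333}$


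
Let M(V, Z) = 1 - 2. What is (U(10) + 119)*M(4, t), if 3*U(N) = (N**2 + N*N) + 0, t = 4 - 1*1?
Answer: -557/3 ≈ -185.67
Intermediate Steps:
t = 3 (t = 4 - 1 = 3)
U(N) = 2*N**2/3 (U(N) = ((N**2 + N*N) + 0)/3 = ((N**2 + N**2) + 0)/3 = (2*N**2 + 0)/3 = (2*N**2)/3 = 2*N**2/3)
M(V, Z) = -1
(U(10) + 119)*M(4, t) = ((2/3)*10**2 + 119)*(-1) = ((2/3)*100 + 119)*(-1) = (200/3 + 119)*(-1) = (557/3)*(-1) = -557/3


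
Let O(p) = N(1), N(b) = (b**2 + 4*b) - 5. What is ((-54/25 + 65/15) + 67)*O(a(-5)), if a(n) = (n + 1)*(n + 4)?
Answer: 0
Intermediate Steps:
a(n) = (1 + n)*(4 + n)
N(b) = -5 + b**2 + 4*b
O(p) = 0 (O(p) = -5 + 1**2 + 4*1 = -5 + 1 + 4 = 0)
((-54/25 + 65/15) + 67)*O(a(-5)) = ((-54/25 + 65/15) + 67)*0 = ((-54*1/25 + 65*(1/15)) + 67)*0 = ((-54/25 + 13/3) + 67)*0 = (163/75 + 67)*0 = (5188/75)*0 = 0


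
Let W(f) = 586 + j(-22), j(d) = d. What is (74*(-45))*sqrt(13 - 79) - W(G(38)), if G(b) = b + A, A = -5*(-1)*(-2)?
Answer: -564 - 3330*I*sqrt(66) ≈ -564.0 - 27053.0*I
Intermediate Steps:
A = -10 (A = 5*(-2) = -10)
G(b) = -10 + b (G(b) = b - 10 = -10 + b)
W(f) = 564 (W(f) = 586 - 22 = 564)
(74*(-45))*sqrt(13 - 79) - W(G(38)) = (74*(-45))*sqrt(13 - 79) - 1*564 = -3330*I*sqrt(66) - 564 = -564 - 3330*I*sqrt(66)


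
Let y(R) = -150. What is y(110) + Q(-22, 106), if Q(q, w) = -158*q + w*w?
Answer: 14562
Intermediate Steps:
Q(q, w) = w² - 158*q (Q(q, w) = -158*q + w² = w² - 158*q)
y(110) + Q(-22, 106) = -150 + (106² - 158*(-22)) = -150 + (11236 + 3476) = -150 + 14712 = 14562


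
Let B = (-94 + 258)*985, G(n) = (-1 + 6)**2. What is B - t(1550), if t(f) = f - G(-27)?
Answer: 160015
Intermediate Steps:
G(n) = 25 (G(n) = 5**2 = 25)
t(f) = -25 + f (t(f) = f - 1*25 = f - 25 = -25 + f)
B = 161540 (B = 164*985 = 161540)
B - t(1550) = 161540 - (-25 + 1550) = 161540 - 1*1525 = 161540 - 1525 = 160015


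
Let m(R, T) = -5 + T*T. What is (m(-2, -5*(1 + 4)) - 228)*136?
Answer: 53312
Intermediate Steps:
m(R, T) = -5 + T²
(m(-2, -5*(1 + 4)) - 228)*136 = ((-5 + (-5*(1 + 4))²) - 228)*136 = ((-5 + (-5*5)²) - 228)*136 = ((-5 + (-25)²) - 228)*136 = ((-5 + 625) - 228)*136 = (620 - 228)*136 = 392*136 = 53312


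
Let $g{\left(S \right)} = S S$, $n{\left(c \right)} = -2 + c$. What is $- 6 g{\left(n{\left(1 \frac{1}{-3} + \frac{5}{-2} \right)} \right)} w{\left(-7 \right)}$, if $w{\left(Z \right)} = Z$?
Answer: $\frac{5887}{6} \approx 981.17$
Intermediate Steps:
$g{\left(S \right)} = S^{2}$
$- 6 g{\left(n{\left(1 \frac{1}{-3} + \frac{5}{-2} \right)} \right)} w{\left(-7 \right)} = - 6 \left(-2 + \left(1 \frac{1}{-3} + \frac{5}{-2}\right)\right)^{2} \left(-7\right) = - 6 \left(-2 + \left(1 \left(- \frac{1}{3}\right) + 5 \left(- \frac{1}{2}\right)\right)\right)^{2} \left(-7\right) = - 6 \left(-2 - \frac{17}{6}\right)^{2} \left(-7\right) = - 6 \left(- \frac{29}{6}\right)^{2} \left(-7\right) = \left(-6\right) \frac{841}{36} \left(-7\right) = \left(- \frac{841}{6}\right) \left(-7\right) = \frac{5887}{6}$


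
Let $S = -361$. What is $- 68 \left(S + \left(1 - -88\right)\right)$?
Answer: $18496$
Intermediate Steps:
$- 68 \left(S + \left(1 - -88\right)\right) = - 68 \left(-361 + \left(1 - -88\right)\right) = - 68 \left(-361 + \left(1 + 88\right)\right) = - 68 \left(-361 + 89\right) = \left(-68\right) \left(-272\right) = 18496$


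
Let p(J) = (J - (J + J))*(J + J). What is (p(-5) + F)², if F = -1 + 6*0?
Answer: 2601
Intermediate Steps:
p(J) = -2*J² (p(J) = (J - 2*J)*(2*J) = (-J)*(2*J) = -2*J²)
F = -1 (F = -1 + 0 = -1)
(p(-5) + F)² = (-2*(-5)² - 1)² = (-2*25 - 1)² = (-50 - 1)² = (-51)² = 2601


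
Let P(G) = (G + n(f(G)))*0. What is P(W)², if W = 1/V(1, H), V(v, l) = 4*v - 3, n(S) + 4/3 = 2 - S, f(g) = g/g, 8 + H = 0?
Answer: 0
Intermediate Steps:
H = -8 (H = -8 + 0 = -8)
f(g) = 1
n(S) = ⅔ - S (n(S) = -4/3 + (2 - S) = ⅔ - S)
V(v, l) = -3 + 4*v
W = 1 (W = 1/(-3 + 4*1) = 1/(-3 + 4) = 1/1 = 1)
P(G) = 0 (P(G) = (G + (⅔ - 1*1))*0 = (G + (⅔ - 1))*0 = (G - ⅓)*0 = (-⅓ + G)*0 = 0)
P(W)² = 0² = 0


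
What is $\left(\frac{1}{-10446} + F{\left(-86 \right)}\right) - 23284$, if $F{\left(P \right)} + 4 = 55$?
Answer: $- \frac{242691919}{10446} \approx -23233.0$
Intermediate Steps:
$F{\left(P \right)} = 51$ ($F{\left(P \right)} = -4 + 55 = 51$)
$\left(\frac{1}{-10446} + F{\left(-86 \right)}\right) - 23284 = \left(\frac{1}{-10446} + 51\right) - 23284 = \left(- \frac{1}{10446} + 51\right) - 23284 = \frac{532745}{10446} - 23284 = - \frac{242691919}{10446}$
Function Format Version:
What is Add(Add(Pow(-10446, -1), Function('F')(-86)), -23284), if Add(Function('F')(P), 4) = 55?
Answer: Rational(-242691919, 10446) ≈ -23233.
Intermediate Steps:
Function('F')(P) = 51 (Function('F')(P) = Add(-4, 55) = 51)
Add(Add(Pow(-10446, -1), Function('F')(-86)), -23284) = Add(Add(Pow(-10446, -1), 51), -23284) = Add(Add(Rational(-1, 10446), 51), -23284) = Add(Rational(532745, 10446), -23284) = Rational(-242691919, 10446)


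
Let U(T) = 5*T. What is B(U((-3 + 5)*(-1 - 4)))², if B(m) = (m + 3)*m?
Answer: 5522500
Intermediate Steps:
B(m) = m*(3 + m) (B(m) = (3 + m)*m = m*(3 + m))
B(U((-3 + 5)*(-1 - 4)))² = ((5*((-3 + 5)*(-1 - 4)))*(3 + 5*((-3 + 5)*(-1 - 4))))² = ((5*(2*(-5)))*(3 + 5*(2*(-5))))² = ((5*(-10))*(3 + 5*(-10)))² = (-50*(3 - 50))² = (-50*(-47))² = 2350² = 5522500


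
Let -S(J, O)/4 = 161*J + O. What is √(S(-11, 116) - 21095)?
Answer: 5*I*√579 ≈ 120.31*I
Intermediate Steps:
S(J, O) = -644*J - 4*O (S(J, O) = -4*(161*J + O) = -4*(O + 161*J) = -644*J - 4*O)
√(S(-11, 116) - 21095) = √((-644*(-11) - 4*116) - 21095) = √((7084 - 464) - 21095) = √(6620 - 21095) = √(-14475) = 5*I*√579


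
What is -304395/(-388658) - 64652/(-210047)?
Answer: 3071199089/2815049894 ≈ 1.0910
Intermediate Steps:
-304395/(-388658) - 64652/(-210047) = -304395*(-1/388658) - 64652*(-1/210047) = 304395/388658 + 64652/210047 = 3071199089/2815049894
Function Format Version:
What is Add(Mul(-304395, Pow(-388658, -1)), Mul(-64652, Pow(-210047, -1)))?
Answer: Rational(3071199089, 2815049894) ≈ 1.0910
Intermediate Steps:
Add(Mul(-304395, Pow(-388658, -1)), Mul(-64652, Pow(-210047, -1))) = Add(Mul(-304395, Rational(-1, 388658)), Mul(-64652, Rational(-1, 210047))) = Add(Rational(304395, 388658), Rational(64652, 210047)) = Rational(3071199089, 2815049894)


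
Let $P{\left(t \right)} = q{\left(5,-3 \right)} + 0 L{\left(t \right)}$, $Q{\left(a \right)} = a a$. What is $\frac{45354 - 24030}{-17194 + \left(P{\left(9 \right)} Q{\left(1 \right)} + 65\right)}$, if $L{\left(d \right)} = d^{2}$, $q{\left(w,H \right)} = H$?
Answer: $- \frac{5331}{4283} \approx -1.2447$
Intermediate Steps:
$Q{\left(a \right)} = a^{2}$
$P{\left(t \right)} = -3$ ($P{\left(t \right)} = -3 + 0 t^{2} = -3 + 0 = -3$)
$\frac{45354 - 24030}{-17194 + \left(P{\left(9 \right)} Q{\left(1 \right)} + 65\right)} = \frac{45354 - 24030}{-17194 + \left(- 3 \cdot 1^{2} + 65\right)} = \frac{21324}{-17194 + \left(\left(-3\right) 1 + 65\right)} = \frac{21324}{-17194 + \left(-3 + 65\right)} = \frac{21324}{-17194 + 62} = \frac{21324}{-17132} = 21324 \left(- \frac{1}{17132}\right) = - \frac{5331}{4283}$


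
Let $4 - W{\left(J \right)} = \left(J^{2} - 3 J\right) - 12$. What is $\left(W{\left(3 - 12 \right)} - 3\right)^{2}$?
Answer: $9025$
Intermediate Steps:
$W{\left(J \right)} = 16 - J^{2} + 3 J$ ($W{\left(J \right)} = 4 - \left(\left(J^{2} - 3 J\right) - 12\right) = 4 - \left(-12 + J^{2} - 3 J\right) = 4 + \left(12 - J^{2} + 3 J\right) = 16 - J^{2} + 3 J$)
$\left(W{\left(3 - 12 \right)} - 3\right)^{2} = \left(\left(16 - \left(3 - 12\right)^{2} + 3 \left(3 - 12\right)\right) - 3\right)^{2} = \left(\left(16 - \left(-9\right)^{2} + 3 \left(-9\right)\right) - 3\right)^{2} = \left(\left(16 - 81 - 27\right) - 3\right)^{2} = \left(-92 - 3\right)^{2} = \left(-95\right)^{2} = 9025$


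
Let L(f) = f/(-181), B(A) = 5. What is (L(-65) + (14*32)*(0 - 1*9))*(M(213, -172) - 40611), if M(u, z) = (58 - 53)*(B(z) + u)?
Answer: 28839540767/181 ≈ 1.5933e+8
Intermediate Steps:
M(u, z) = 25 + 5*u (M(u, z) = (58 - 53)*(5 + u) = 5*(5 + u) = 25 + 5*u)
L(f) = -f/181 (L(f) = f*(-1/181) = -f/181)
(L(-65) + (14*32)*(0 - 1*9))*(M(213, -172) - 40611) = (-1/181*(-65) + (14*32)*(0 - 1*9))*((25 + 5*213) - 40611) = (65/181 + 448*(0 - 9))*((25 + 1065) - 40611) = (65/181 + 448*(-9))*(1090 - 40611) = (65/181 - 4032)*(-39521) = -729727/181*(-39521) = 28839540767/181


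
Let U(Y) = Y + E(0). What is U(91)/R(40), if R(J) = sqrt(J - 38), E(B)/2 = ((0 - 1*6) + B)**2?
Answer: 163*sqrt(2)/2 ≈ 115.26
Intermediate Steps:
E(B) = 2*(-6 + B)**2 (E(B) = 2*((0 - 1*6) + B)**2 = 2*((0 - 6) + B)**2 = 2*(-6 + B)**2)
U(Y) = 72 + Y (U(Y) = Y + 2*(-6 + 0)**2 = Y + 2*(-6)**2 = Y + 2*36 = Y + 72 = 72 + Y)
R(J) = sqrt(-38 + J)
U(91)/R(40) = (72 + 91)/(sqrt(-38 + 40)) = 163/(sqrt(2)) = 163*(sqrt(2)/2) = 163*sqrt(2)/2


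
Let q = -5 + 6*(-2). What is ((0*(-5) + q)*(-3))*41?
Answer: 2091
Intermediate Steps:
q = -17 (q = -5 - 12 = -17)
((0*(-5) + q)*(-3))*41 = ((0*(-5) - 17)*(-3))*41 = ((0 - 17)*(-3))*41 = -17*(-3)*41 = 51*41 = 2091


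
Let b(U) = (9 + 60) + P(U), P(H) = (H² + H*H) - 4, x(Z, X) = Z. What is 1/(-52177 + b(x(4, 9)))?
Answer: -1/52080 ≈ -1.9201e-5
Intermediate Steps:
P(H) = -4 + 2*H² (P(H) = (H² + H²) - 4 = 2*H² - 4 = -4 + 2*H²)
b(U) = 65 + 2*U² (b(U) = (9 + 60) + (-4 + 2*U²) = 69 + (-4 + 2*U²) = 65 + 2*U²)
1/(-52177 + b(x(4, 9))) = 1/(-52177 + (65 + 2*4²)) = 1/(-52177 + (65 + 2*16)) = 1/(-52177 + (65 + 32)) = 1/(-52177 + 97) = 1/(-52080) = -1/52080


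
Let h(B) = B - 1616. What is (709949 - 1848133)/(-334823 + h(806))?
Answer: 1138184/335633 ≈ 3.3912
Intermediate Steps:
h(B) = -1616 + B
(709949 - 1848133)/(-334823 + h(806)) = (709949 - 1848133)/(-334823 + (-1616 + 806)) = -1138184/(-334823 - 810) = -1138184/(-335633) = -1138184*(-1/335633) = 1138184/335633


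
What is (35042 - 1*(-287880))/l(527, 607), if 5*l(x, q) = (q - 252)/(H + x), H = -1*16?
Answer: 165013142/71 ≈ 2.3241e+6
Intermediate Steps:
H = -16
l(x, q) = (-252 + q)/(5*(-16 + x)) (l(x, q) = ((q - 252)/(-16 + x))/5 = ((-252 + q)/(-16 + x))/5 = (-252 + q)/(5*(-16 + x)))
(35042 - 1*(-287880))/l(527, 607) = (35042 - 1*(-287880))/(((-252 + 607)/(5*(-16 + 527)))) = (35042 + 287880)/(((⅕)*355/511)) = 322922/(((⅕)*(1/511)*355)) = 322922/(71/511) = 322922*(511/71) = 165013142/71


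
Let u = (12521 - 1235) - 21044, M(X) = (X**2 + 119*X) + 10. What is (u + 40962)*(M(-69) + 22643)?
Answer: 599210412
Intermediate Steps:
M(X) = 10 + X**2 + 119*X
u = -9758 (u = 11286 - 21044 = -9758)
(u + 40962)*(M(-69) + 22643) = (-9758 + 40962)*((10 + (-69)**2 + 119*(-69)) + 22643) = 31204*((10 + 4761 - 8211) + 22643) = 31204*(-3440 + 22643) = 31204*19203 = 599210412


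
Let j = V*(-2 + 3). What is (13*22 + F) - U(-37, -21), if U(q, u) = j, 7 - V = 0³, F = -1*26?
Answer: 253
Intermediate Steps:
F = -26
V = 7 (V = 7 - 1*0³ = 7 - 1*0 = 7 + 0 = 7)
j = 7 (j = 7*(-2 + 3) = 7*1 = 7)
U(q, u) = 7
(13*22 + F) - U(-37, -21) = (13*22 - 26) - 1*7 = (286 - 26) - 7 = 260 - 7 = 253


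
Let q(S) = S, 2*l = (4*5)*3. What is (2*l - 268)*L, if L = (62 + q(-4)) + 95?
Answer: -31824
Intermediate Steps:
l = 30 (l = ((4*5)*3)/2 = (20*3)/2 = (½)*60 = 30)
L = 153 (L = (62 - 4) + 95 = 58 + 95 = 153)
(2*l - 268)*L = (2*30 - 268)*153 = (60 - 268)*153 = -208*153 = -31824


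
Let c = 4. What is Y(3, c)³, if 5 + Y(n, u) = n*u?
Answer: 343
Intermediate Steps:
Y(n, u) = -5 + n*u
Y(3, c)³ = (-5 + 3*4)³ = (-5 + 12)³ = 7³ = 343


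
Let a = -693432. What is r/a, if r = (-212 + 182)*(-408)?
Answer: -170/9631 ≈ -0.017651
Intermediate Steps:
r = 12240 (r = -30*(-408) = 12240)
r/a = 12240/(-693432) = 12240*(-1/693432) = -170/9631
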